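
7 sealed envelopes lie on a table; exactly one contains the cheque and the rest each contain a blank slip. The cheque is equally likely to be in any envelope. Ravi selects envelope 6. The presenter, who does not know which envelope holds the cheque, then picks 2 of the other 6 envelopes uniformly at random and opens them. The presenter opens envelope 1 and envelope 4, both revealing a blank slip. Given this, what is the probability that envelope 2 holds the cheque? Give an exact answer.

1/5

Condition on the true location of the cheque.
If it is in either of envelopes 1 and 4 (prior 1/7 each): that envelope was opened and seen not to hold the prize — ruled out; weight (1/7)·0 = 0 each.
If it is in any of envelopes 2, 3, 5, 6, and 7 (prior 1/7 each): the presenter picks exactly this set with probability 1/15 regardless, and none is the prize; weight (1/7)·(1/15) = 1/105 each.
The weights sum to 1/21.
So P(the cheque in envelope 2 | the presenter opened envelope 1 and envelope 4) = (1/105) / (1/21) = 1/5.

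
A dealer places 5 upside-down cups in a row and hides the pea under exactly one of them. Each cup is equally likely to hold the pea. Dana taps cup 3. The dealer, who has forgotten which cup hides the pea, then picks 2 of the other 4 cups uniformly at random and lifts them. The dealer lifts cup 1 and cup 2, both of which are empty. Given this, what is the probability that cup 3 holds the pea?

Because the dealer chose which cups to lift without knowing where the pea is, the choice is independent of the prize location. Learning that none of the 2 opened cups holds the pea simply rules out those 2 locations and leaves the remaining 3 cups still equally likely by symmetry.
So P(the pea under cup 3) = 1/3.

1/3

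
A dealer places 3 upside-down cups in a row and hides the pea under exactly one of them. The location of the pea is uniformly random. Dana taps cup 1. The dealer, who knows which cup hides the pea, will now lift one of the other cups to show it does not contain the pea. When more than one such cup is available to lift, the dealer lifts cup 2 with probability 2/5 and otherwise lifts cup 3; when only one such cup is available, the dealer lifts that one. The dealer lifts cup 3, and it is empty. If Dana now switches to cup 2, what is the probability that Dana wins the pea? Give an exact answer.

5/8

Apply Bayes' rule, conditioning on where the pea actually is.
If it is under cup 1 (prior 1/3): cup 2 is available but not opened, probability 3/5; weight (1/3)·(3/5) = 1/5.
If it is under cup 2 (prior 1/3): only cup 3 is available, probability 1; weight (1/3)·1 = 1/3.
If it is under cup 3 (prior 1/3): the dealer opened cup 3, so this case is ruled out; weight (1/3)·0 = 0.
The weights sum to 8/15.
So P(the pea under cup 2 | the dealer opened cup 3) = (1/3) / (8/15) = 5/8.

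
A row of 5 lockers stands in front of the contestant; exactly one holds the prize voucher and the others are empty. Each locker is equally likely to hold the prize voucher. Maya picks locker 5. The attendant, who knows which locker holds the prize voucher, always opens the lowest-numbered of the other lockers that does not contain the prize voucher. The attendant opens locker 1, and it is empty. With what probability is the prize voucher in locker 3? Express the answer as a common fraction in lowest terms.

1/4

Consider each possible location of the prize voucher in turn.
If it is in locker 1 (prior 1/5): the attendant opened locker 1, so this case is ruled out; weight (1/5)·0 = 0.
If it is in any of lockers 2, 3, 4, and 5 (prior 1/5 each): locker 1 is the lowest-numbered option available, probability 1; weight (1/5)·1 = 1/5 each.
The weights sum to 4/5.
So P(the prize voucher in locker 3 | the attendant opened locker 1) = (1/5) / (4/5) = 1/4.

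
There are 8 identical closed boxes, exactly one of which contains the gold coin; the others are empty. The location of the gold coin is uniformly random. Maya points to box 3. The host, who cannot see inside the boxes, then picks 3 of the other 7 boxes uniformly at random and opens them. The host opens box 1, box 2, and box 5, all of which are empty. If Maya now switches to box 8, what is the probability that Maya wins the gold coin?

1/5

Consider each possible location of the gold coin in turn.
If it is in any of boxes 1, 2, and 5 (prior 1/8 each): that box was opened and seen not to hold the prize — ruled out; weight (1/8)·0 = 0 each.
If it is in any of boxes 3, 4, 6, 7, and 8 (prior 1/8 each): the host picks exactly this set with probability 1/35 regardless, and none is the prize; weight (1/8)·(1/35) = 1/280 each.
The weights sum to 1/56.
So P(the gold coin in box 8 | the host opened box 1, box 2, and box 5) = (1/280) / (1/56) = 1/5.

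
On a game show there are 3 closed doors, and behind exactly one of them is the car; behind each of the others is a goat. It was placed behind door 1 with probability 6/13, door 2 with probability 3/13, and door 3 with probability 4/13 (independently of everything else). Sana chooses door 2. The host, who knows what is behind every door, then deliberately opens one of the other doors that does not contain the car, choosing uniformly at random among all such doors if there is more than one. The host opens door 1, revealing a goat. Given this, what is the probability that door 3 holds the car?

8/11

Apply Bayes' rule, conditioning on where the car actually is.
If it is behind door 1 (prior 6/13): the host opened door 1, so this case is ruled out; weight (6/13)·0 = 0.
If it is behind door 2 (prior 3/13): the host has 2 equally likely choices, so probability 1/2; weight (3/13)·(1/2) = 3/26.
If it is behind door 3 (prior 4/13): the host has no choice, probability 1; weight (4/13)·1 = 4/13.
The weights sum to 11/26.
So P(the car behind door 3 | the host opened door 1) = (4/13) / (11/26) = 8/11.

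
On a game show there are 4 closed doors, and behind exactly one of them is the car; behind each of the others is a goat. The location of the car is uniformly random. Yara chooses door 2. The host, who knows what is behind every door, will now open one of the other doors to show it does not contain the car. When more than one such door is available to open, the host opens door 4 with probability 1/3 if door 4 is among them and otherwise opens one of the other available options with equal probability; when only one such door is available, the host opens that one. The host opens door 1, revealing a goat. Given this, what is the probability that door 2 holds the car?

2/9

Consider each possible location of the car in turn.
If it is behind door 1 (prior 1/4): the host opened door 1, so this case is ruled out; weight (1/4)·0 = 0.
If it is behind door 2 (prior 1/4): door 4 is available but not opened; door 1 gets probability (1 − 1/3)/2 = 1/3; weight (1/4)·(1/3) = 1/12.
If it is behind door 3 (prior 1/4): door 4 is available but not opened, probability 2/3; weight (1/4)·(2/3) = 1/6.
If it is behind door 4 (prior 1/4): door 4 holds the prize so is unavailable; the host chooses uniformly among the 2 others, probability 1/2; weight (1/4)·(1/2) = 1/8.
The weights sum to 3/8.
So P(the car behind door 2 | the host opened door 1) = (1/12) / (3/8) = 2/9.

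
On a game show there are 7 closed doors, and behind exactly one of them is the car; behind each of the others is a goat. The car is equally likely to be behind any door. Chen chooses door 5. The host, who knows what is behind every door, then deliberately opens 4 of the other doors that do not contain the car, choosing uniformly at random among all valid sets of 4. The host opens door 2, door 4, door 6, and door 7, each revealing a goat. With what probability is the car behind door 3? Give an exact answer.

Condition on the true location of the car.
If it is behind either of doors 1 and 3 (prior 1/7 each): the host has 5 equally likely choices, so probability 1/5; weight (1/7)·(1/5) = 1/35 each.
If it is behind any of doors 2, 4, 6, and 7 (prior 1/7 each): that door was opened and seen not to hold the prize — ruled out; weight (1/7)·0 = 0 each.
If it is behind door 5 (prior 1/7): the host has 15 equally likely choices, so probability 1/15; weight (1/7)·(1/15) = 1/105.
The weights sum to 1/15.
So P(the car behind door 3 | the host opened door 2, door 4, door 6, and door 7) = (1/35) / (1/15) = 3/7.

3/7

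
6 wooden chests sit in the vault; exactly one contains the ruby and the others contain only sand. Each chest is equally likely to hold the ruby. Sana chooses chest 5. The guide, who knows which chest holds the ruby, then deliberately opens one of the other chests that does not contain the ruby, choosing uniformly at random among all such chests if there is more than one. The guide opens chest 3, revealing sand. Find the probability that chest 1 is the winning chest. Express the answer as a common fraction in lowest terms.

5/24

Apply Bayes' rule, conditioning on where the ruby actually is.
If it is in any of chests 1, 2, 4, and 6 (prior 1/6 each): the guide has 4 equally likely choices, so probability 1/4; weight (1/6)·(1/4) = 1/24 each.
If it is in chest 3 (prior 1/6): the guide opened chest 3, so this case is ruled out; weight (1/6)·0 = 0.
If it is in chest 5 (prior 1/6): the guide has 5 equally likely choices, so probability 1/5; weight (1/6)·(1/5) = 1/30.
The weights sum to 1/5.
So P(the ruby in chest 1 | the guide opened chest 3) = (1/24) / (1/5) = 5/24.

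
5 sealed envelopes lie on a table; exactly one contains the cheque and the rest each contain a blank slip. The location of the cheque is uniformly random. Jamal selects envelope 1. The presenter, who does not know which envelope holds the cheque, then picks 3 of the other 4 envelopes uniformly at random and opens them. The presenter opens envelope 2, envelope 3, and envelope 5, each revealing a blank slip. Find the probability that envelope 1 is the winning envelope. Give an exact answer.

Consider each possible location of the cheque in turn.
If it is in either of envelopes 1 and 4 (prior 1/5 each): the presenter picks exactly this set with probability 1/4 regardless, and none is the prize; weight (1/5)·(1/4) = 1/20 each.
If it is in any of envelopes 2, 3, and 5 (prior 1/5 each): that envelope was opened and seen not to hold the prize — ruled out; weight (1/5)·0 = 0 each.
The weights sum to 1/10.
So P(the cheque in envelope 1 | the presenter opened envelope 2, envelope 3, and envelope 5) = (1/20) / (1/10) = 1/2.

1/2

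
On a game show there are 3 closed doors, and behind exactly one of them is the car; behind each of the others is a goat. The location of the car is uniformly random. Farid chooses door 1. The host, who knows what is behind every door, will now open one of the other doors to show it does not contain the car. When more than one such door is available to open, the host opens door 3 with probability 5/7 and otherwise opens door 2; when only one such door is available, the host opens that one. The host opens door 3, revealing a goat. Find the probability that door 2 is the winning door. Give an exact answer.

Condition on the true location of the car.
If it is behind door 1 (prior 1/3): door 3 is available, opened with probability 5/7; weight (1/3)·(5/7) = 5/21.
If it is behind door 2 (prior 1/3): only door 3 is available, probability 1; weight (1/3)·1 = 1/3.
If it is behind door 3 (prior 1/3): the host opened door 3, so this case is ruled out; weight (1/3)·0 = 0.
The weights sum to 4/7.
So P(the car behind door 2 | the host opened door 3) = (1/3) / (4/7) = 7/12.

7/12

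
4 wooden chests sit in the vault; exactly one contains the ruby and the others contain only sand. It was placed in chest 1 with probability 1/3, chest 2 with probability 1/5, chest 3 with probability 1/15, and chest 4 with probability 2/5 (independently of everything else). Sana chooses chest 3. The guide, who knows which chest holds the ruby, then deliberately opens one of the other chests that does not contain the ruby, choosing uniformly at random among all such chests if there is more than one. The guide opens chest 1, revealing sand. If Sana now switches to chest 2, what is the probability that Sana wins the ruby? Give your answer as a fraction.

9/29

Consider each possible location of the ruby in turn.
If it is in chest 1 (prior 1/3): the guide opened chest 1, so this case is ruled out; weight (1/3)·0 = 0.
If it is in chest 2 (prior 1/5): the guide has 2 equally likely choices, so probability 1/2; weight (1/5)·(1/2) = 1/10.
If it is in chest 3 (prior 1/15): the guide has 3 equally likely choices, so probability 1/3; weight (1/15)·(1/3) = 1/45.
If it is in chest 4 (prior 2/5): the guide has 2 equally likely choices, so probability 1/2; weight (2/5)·(1/2) = 1/5.
The weights sum to 29/90.
So P(the ruby in chest 2 | the guide opened chest 1) = (1/10) / (29/90) = 9/29.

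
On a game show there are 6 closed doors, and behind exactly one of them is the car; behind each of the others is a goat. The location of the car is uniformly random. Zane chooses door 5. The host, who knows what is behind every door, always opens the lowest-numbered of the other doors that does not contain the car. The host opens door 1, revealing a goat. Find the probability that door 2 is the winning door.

Condition on the true location of the car.
If it is behind door 1 (prior 1/6): the host opened door 1, so this case is ruled out; weight (1/6)·0 = 0.
If it is behind any of doors 2, 3, 4, 5, and 6 (prior 1/6 each): door 1 is the lowest-numbered option available, probability 1; weight (1/6)·1 = 1/6 each.
The weights sum to 5/6.
So P(the car behind door 2 | the host opened door 1) = (1/6) / (5/6) = 1/5.

1/5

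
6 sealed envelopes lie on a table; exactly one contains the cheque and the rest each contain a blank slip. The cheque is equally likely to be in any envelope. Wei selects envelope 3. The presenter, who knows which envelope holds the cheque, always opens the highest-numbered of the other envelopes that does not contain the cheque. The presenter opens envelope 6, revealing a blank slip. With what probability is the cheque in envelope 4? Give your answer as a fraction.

Condition on the true location of the cheque.
If it is in any of envelopes 1, 2, 3, 4, and 5 (prior 1/6 each): envelope 6 is the highest-numbered option available, probability 1; weight (1/6)·1 = 1/6 each.
If it is in envelope 6 (prior 1/6): the presenter opened envelope 6, so this case is ruled out; weight (1/6)·0 = 0.
The weights sum to 5/6.
So P(the cheque in envelope 4 | the presenter opened envelope 6) = (1/6) / (5/6) = 1/5.

1/5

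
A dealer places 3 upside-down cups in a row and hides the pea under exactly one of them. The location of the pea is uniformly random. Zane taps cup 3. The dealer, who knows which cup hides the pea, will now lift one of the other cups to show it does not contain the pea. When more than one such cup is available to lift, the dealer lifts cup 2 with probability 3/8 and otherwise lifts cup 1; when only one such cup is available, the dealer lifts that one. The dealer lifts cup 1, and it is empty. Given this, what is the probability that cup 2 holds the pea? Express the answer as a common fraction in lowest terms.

8/13

Consider each possible location of the pea in turn.
If it is under cup 1 (prior 1/3): the dealer opened cup 1, so this case is ruled out; weight (1/3)·0 = 0.
If it is under cup 2 (prior 1/3): only cup 1 is available, probability 1; weight (1/3)·1 = 1/3.
If it is under cup 3 (prior 1/3): cup 2 is available but not opened, probability 5/8; weight (1/3)·(5/8) = 5/24.
The weights sum to 13/24.
So P(the pea under cup 2 | the dealer opened cup 1) = (1/3) / (13/24) = 8/13.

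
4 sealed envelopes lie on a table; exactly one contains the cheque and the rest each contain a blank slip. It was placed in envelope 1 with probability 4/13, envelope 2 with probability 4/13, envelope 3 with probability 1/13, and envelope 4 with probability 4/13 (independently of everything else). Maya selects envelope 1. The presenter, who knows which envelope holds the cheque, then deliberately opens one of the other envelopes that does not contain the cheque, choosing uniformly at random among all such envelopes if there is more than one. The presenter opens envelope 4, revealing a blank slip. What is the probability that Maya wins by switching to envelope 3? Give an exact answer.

Consider each possible location of the cheque in turn.
If it is in envelope 1 (prior 4/13): the presenter has 3 equally likely choices, so probability 1/3; weight (4/13)·(1/3) = 4/39.
If it is in envelope 2 (prior 4/13): the presenter has 2 equally likely choices, so probability 1/2; weight (4/13)·(1/2) = 2/13.
If it is in envelope 3 (prior 1/13): the presenter has 2 equally likely choices, so probability 1/2; weight (1/13)·(1/2) = 1/26.
If it is in envelope 4 (prior 4/13): the presenter opened envelope 4, so this case is ruled out; weight (4/13)·0 = 0.
The weights sum to 23/78.
So P(the cheque in envelope 3 | the presenter opened envelope 4) = (1/26) / (23/78) = 3/23.

3/23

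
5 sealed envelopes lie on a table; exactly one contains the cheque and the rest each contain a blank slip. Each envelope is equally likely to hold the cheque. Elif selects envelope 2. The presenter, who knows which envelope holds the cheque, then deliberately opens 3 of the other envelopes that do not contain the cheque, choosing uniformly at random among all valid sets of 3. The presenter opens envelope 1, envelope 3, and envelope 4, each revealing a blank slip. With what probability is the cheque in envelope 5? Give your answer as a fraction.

Apply Bayes' rule, conditioning on where the cheque actually is.
If it is in any of envelopes 1, 3, and 4 (prior 1/5 each): that envelope was opened and seen not to hold the prize — ruled out; weight (1/5)·0 = 0 each.
If it is in envelope 2 (prior 1/5): the presenter has 4 equally likely choices, so probability 1/4; weight (1/5)·(1/4) = 1/20.
If it is in envelope 5 (prior 1/5): the presenter has no choice, probability 1; weight (1/5)·1 = 1/5.
The weights sum to 1/4.
So P(the cheque in envelope 5 | the presenter opened envelope 1, envelope 3, and envelope 4) = (1/5) / (1/4) = 4/5.

4/5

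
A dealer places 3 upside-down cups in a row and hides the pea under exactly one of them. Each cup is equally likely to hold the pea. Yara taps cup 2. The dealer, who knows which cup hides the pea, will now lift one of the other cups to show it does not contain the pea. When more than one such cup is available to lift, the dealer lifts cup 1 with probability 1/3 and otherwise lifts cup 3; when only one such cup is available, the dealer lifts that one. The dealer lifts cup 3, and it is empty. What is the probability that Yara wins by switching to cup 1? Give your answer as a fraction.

3/5

Consider each possible location of the pea in turn.
If it is under cup 1 (prior 1/3): only cup 3 is available, probability 1; weight (1/3)·1 = 1/3.
If it is under cup 2 (prior 1/3): cup 1 is available but not opened, probability 2/3; weight (1/3)·(2/3) = 2/9.
If it is under cup 3 (prior 1/3): the dealer opened cup 3, so this case is ruled out; weight (1/3)·0 = 0.
The weights sum to 5/9.
So P(the pea under cup 1 | the dealer opened cup 3) = (1/3) / (5/9) = 3/5.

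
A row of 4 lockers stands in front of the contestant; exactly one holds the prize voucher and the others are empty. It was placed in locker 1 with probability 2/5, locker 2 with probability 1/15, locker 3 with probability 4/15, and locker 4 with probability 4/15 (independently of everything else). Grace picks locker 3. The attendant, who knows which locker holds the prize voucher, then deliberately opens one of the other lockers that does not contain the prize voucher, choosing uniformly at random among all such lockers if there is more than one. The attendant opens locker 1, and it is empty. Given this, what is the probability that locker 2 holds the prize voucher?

Condition on the true location of the prize voucher.
If it is in locker 1 (prior 2/5): the attendant opened locker 1, so this case is ruled out; weight (2/5)·0 = 0.
If it is in locker 2 (prior 1/15): the attendant has 2 equally likely choices, so probability 1/2; weight (1/15)·(1/2) = 1/30.
If it is in locker 3 (prior 4/15): the attendant has 3 equally likely choices, so probability 1/3; weight (4/15)·(1/3) = 4/45.
If it is in locker 4 (prior 4/15): the attendant has 2 equally likely choices, so probability 1/2; weight (4/15)·(1/2) = 2/15.
The weights sum to 23/90.
So P(the prize voucher in locker 2 | the attendant opened locker 1) = (1/30) / (23/90) = 3/23.

3/23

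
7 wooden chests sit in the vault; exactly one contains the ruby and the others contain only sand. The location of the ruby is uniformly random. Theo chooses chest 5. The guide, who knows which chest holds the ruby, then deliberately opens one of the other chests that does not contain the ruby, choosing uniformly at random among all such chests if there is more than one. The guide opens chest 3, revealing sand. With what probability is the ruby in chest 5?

1/7

Apply Bayes' rule, conditioning on where the ruby actually is.
If it is in any of chests 1, 2, 4, 6, and 7 (prior 1/7 each): the guide has 5 equally likely choices, so probability 1/5; weight (1/7)·(1/5) = 1/35 each.
If it is in chest 3 (prior 1/7): the guide opened chest 3, so this case is ruled out; weight (1/7)·0 = 0.
If it is in chest 5 (prior 1/7): the guide has 6 equally likely choices, so probability 1/6; weight (1/7)·(1/6) = 1/42.
The weights sum to 1/6.
So P(the ruby in chest 5 | the guide opened chest 3) = (1/42) / (1/6) = 1/7.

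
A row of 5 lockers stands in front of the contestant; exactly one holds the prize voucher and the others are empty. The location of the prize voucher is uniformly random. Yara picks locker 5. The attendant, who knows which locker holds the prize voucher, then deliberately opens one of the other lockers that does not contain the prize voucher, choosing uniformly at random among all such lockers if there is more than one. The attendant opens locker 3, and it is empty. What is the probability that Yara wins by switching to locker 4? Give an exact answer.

4/15

Consider each possible location of the prize voucher in turn.
If it is in any of lockers 1, 2, and 4 (prior 1/5 each): the attendant has 3 equally likely choices, so probability 1/3; weight (1/5)·(1/3) = 1/15 each.
If it is in locker 3 (prior 1/5): the attendant opened locker 3, so this case is ruled out; weight (1/5)·0 = 0.
If it is in locker 5 (prior 1/5): the attendant has 4 equally likely choices, so probability 1/4; weight (1/5)·(1/4) = 1/20.
The weights sum to 1/4.
So P(the prize voucher in locker 4 | the attendant opened locker 3) = (1/15) / (1/4) = 4/15.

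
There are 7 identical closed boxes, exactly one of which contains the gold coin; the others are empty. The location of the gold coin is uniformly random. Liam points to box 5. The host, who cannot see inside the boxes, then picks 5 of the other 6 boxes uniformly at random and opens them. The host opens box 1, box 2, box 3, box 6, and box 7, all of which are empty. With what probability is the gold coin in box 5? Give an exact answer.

Consider each possible location of the gold coin in turn.
If it is in any of boxes 1, 2, 3, 6, and 7 (prior 1/7 each): that box was opened and seen not to hold the prize — ruled out; weight (1/7)·0 = 0 each.
If it is in either of boxes 4 and 5 (prior 1/7 each): the host picks exactly this set with probability 1/6 regardless, and none is the prize; weight (1/7)·(1/6) = 1/42 each.
The weights sum to 1/21.
So P(the gold coin in box 5 | the host opened box 1, box 2, box 3, box 6, and box 7) = (1/42) / (1/21) = 1/2.

1/2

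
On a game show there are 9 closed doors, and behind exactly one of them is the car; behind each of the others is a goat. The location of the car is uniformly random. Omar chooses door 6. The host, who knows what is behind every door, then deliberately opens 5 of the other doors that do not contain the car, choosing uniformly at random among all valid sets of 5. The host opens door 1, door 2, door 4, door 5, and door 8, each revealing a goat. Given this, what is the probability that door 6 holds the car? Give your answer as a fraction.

1/9

Condition on the true location of the car.
If it is behind any of doors 1, 2, 4, 5, and 8 (prior 1/9 each): that door was opened and seen not to hold the prize — ruled out; weight (1/9)·0 = 0 each.
If it is behind any of doors 3, 7, and 9 (prior 1/9 each): the host has 21 equally likely choices, so probability 1/21; weight (1/9)·(1/21) = 1/189 each.
If it is behind door 6 (prior 1/9): the host has 56 equally likely choices, so probability 1/56; weight (1/9)·(1/56) = 1/504.
The weights sum to 1/56.
So P(the car behind door 6 | the host opened door 1, door 2, door 4, door 5, and door 8) = (1/504) / (1/56) = 1/9.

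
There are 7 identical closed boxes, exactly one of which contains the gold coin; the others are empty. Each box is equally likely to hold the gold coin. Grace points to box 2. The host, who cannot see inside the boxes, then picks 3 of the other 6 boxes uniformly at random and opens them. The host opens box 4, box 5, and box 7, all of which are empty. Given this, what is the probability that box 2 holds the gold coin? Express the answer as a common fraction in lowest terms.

Condition on the true location of the gold coin.
If it is in any of boxes 1, 2, 3, and 6 (prior 1/7 each): the host picks exactly this set with probability 1/20 regardless, and none is the prize; weight (1/7)·(1/20) = 1/140 each.
If it is in any of boxes 4, 5, and 7 (prior 1/7 each): that box was opened and seen not to hold the prize — ruled out; weight (1/7)·0 = 0 each.
The weights sum to 1/35.
So P(the gold coin in box 2 | the host opened box 4, box 5, and box 7) = (1/140) / (1/35) = 1/4.

1/4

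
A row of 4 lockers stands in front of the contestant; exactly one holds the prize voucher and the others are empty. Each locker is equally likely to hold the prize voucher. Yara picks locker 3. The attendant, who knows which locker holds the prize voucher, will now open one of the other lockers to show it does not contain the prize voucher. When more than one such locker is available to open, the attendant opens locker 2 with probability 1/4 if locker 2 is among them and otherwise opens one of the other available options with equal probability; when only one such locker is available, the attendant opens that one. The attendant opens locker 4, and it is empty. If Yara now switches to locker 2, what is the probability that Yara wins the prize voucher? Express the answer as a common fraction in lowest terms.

Apply Bayes' rule, conditioning on where the prize voucher actually is.
If it is in locker 1 (prior 1/4): locker 2 is available but not opened, probability 3/4; weight (1/4)·(3/4) = 3/16.
If it is in locker 2 (prior 1/4): locker 2 holds the prize so is unavailable; the attendant chooses uniformly among the 2 others, probability 1/2; weight (1/4)·(1/2) = 1/8.
If it is in locker 3 (prior 1/4): locker 2 is available but not opened; locker 4 gets probability (1 − 1/4)/2 = 3/8; weight (1/4)·(3/8) = 3/32.
If it is in locker 4 (prior 1/4): the attendant opened locker 4, so this case is ruled out; weight (1/4)·0 = 0.
The weights sum to 13/32.
So P(the prize voucher in locker 2 | the attendant opened locker 4) = (1/8) / (13/32) = 4/13.

4/13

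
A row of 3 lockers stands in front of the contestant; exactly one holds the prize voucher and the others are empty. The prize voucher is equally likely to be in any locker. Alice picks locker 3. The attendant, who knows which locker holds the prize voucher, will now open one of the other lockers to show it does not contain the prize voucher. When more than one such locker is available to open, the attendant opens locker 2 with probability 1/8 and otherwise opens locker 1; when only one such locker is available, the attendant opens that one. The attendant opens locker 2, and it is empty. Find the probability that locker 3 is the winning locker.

1/9

Condition on the true location of the prize voucher.
If it is in locker 1 (prior 1/3): only locker 2 is available, probability 1; weight (1/3)·1 = 1/3.
If it is in locker 2 (prior 1/3): the attendant opened locker 2, so this case is ruled out; weight (1/3)·0 = 0.
If it is in locker 3 (prior 1/3): locker 2 is available, opened with probability 1/8; weight (1/3)·(1/8) = 1/24.
The weights sum to 3/8.
So P(the prize voucher in locker 3 | the attendant opened locker 2) = (1/24) / (3/8) = 1/9.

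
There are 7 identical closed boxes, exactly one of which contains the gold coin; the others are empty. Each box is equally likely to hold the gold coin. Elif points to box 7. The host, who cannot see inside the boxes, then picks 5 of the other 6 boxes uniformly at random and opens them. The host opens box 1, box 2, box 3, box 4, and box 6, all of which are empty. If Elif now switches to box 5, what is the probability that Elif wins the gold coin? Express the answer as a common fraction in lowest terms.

1/2

Consider each possible location of the gold coin in turn.
If it is in any of boxes 1, 2, 3, 4, and 6 (prior 1/7 each): that box was opened and seen not to hold the prize — ruled out; weight (1/7)·0 = 0 each.
If it is in either of boxes 5 and 7 (prior 1/7 each): the host picks exactly this set with probability 1/6 regardless, and none is the prize; weight (1/7)·(1/6) = 1/42 each.
The weights sum to 1/21.
So P(the gold coin in box 5 | the host opened box 1, box 2, box 3, box 4, and box 6) = (1/42) / (1/21) = 1/2.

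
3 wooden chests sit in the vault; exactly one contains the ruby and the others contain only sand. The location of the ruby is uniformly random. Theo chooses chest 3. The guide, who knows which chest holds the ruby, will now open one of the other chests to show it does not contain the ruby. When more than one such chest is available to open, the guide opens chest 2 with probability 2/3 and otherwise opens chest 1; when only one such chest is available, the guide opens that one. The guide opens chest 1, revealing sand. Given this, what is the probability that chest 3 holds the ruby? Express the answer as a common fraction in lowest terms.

1/4

Consider each possible location of the ruby in turn.
If it is in chest 1 (prior 1/3): the guide opened chest 1, so this case is ruled out; weight (1/3)·0 = 0.
If it is in chest 2 (prior 1/3): only chest 1 is available, probability 1; weight (1/3)·1 = 1/3.
If it is in chest 3 (prior 1/3): chest 2 is available but not opened, probability 1/3; weight (1/3)·(1/3) = 1/9.
The weights sum to 4/9.
So P(the ruby in chest 3 | the guide opened chest 1) = (1/9) / (4/9) = 1/4.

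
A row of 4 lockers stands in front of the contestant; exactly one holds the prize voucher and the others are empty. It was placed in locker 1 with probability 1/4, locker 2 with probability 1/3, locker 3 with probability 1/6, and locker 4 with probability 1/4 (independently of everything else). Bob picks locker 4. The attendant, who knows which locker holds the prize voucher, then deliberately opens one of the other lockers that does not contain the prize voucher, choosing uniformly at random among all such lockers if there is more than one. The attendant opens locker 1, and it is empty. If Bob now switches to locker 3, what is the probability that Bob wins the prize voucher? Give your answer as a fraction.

1/4

Condition on the true location of the prize voucher.
If it is in locker 1 (prior 1/4): the attendant opened locker 1, so this case is ruled out; weight (1/4)·0 = 0.
If it is in locker 2 (prior 1/3): the attendant has 2 equally likely choices, so probability 1/2; weight (1/3)·(1/2) = 1/6.
If it is in locker 3 (prior 1/6): the attendant has 2 equally likely choices, so probability 1/2; weight (1/6)·(1/2) = 1/12.
If it is in locker 4 (prior 1/4): the attendant has 3 equally likely choices, so probability 1/3; weight (1/4)·(1/3) = 1/12.
The weights sum to 1/3.
So P(the prize voucher in locker 3 | the attendant opened locker 1) = (1/12) / (1/3) = 1/4.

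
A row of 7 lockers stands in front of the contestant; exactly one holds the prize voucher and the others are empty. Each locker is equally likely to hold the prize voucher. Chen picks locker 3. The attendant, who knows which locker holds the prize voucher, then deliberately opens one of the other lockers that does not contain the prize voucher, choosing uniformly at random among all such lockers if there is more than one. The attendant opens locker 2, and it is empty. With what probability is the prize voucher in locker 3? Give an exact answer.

Consider each possible location of the prize voucher in turn.
If it is in any of lockers 1, 4, 5, 6, and 7 (prior 1/7 each): the attendant has 5 equally likely choices, so probability 1/5; weight (1/7)·(1/5) = 1/35 each.
If it is in locker 2 (prior 1/7): the attendant opened locker 2, so this case is ruled out; weight (1/7)·0 = 0.
If it is in locker 3 (prior 1/7): the attendant has 6 equally likely choices, so probability 1/6; weight (1/7)·(1/6) = 1/42.
The weights sum to 1/6.
So P(the prize voucher in locker 3 | the attendant opened locker 2) = (1/42) / (1/6) = 1/7.

1/7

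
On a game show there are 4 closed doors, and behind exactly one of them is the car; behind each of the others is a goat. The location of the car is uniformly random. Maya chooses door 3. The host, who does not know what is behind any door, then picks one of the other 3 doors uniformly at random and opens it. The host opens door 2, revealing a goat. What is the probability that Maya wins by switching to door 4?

1/3

Condition on the true location of the car.
If it is behind any of doors 1, 3, and 4 (prior 1/4 each): the host picks door 2 with probability 1/3 regardless, and it is not the prize; weight (1/4)·(1/3) = 1/12 each.
If it is behind door 2 (prior 1/4): the host opened door 2, so this case is ruled out; weight (1/4)·0 = 0.
The weights sum to 1/4.
So P(the car behind door 4 | the host opened door 2) = (1/12) / (1/4) = 1/3.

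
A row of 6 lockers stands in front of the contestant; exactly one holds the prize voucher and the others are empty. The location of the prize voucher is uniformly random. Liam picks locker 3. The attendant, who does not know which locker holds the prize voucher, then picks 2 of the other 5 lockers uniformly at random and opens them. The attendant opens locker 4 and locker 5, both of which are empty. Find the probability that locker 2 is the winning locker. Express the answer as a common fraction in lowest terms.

Because the attendant chose which lockers to open without knowing where the prize voucher is, the choice is independent of the prize location. Learning that none of the 2 opened lockers holds the prize voucher simply rules out those 2 locations and leaves the remaining 4 lockers still equally likely by symmetry.
So P(the prize voucher in locker 2) = 1/4.

1/4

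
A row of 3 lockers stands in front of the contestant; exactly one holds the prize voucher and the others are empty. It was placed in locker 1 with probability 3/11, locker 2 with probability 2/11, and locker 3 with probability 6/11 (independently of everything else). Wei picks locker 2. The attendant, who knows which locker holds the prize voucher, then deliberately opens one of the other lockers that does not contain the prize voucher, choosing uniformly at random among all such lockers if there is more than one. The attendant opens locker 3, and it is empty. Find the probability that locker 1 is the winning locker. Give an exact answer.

3/4

Condition on the true location of the prize voucher.
If it is in locker 1 (prior 3/11): the attendant has no choice, probability 1; weight (3/11)·1 = 3/11.
If it is in locker 2 (prior 2/11): the attendant has 2 equally likely choices, so probability 1/2; weight (2/11)·(1/2) = 1/11.
If it is in locker 3 (prior 6/11): the attendant opened locker 3, so this case is ruled out; weight (6/11)·0 = 0.
The weights sum to 4/11.
So P(the prize voucher in locker 1 | the attendant opened locker 3) = (3/11) / (4/11) = 3/4.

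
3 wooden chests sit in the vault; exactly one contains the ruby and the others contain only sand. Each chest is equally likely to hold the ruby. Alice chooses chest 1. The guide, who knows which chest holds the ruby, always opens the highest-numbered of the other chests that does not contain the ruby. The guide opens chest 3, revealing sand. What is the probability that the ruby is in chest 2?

Condition on the true location of the ruby.
If it is in either of chests 1 and 2 (prior 1/3 each): chest 3 is the highest-numbered option available, probability 1; weight (1/3)·1 = 1/3 each.
If it is in chest 3 (prior 1/3): the guide opened chest 3, so this case is ruled out; weight (1/3)·0 = 0.
The weights sum to 2/3.
So P(the ruby in chest 2 | the guide opened chest 3) = (1/3) / (2/3) = 1/2.

1/2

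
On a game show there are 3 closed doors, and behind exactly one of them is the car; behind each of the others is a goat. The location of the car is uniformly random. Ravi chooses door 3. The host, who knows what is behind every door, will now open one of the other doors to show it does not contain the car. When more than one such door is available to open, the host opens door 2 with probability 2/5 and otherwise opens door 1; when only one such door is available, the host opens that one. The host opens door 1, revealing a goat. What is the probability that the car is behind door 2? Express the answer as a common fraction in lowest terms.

Consider each possible location of the car in turn.
If it is behind door 1 (prior 1/3): the host opened door 1, so this case is ruled out; weight (1/3)·0 = 0.
If it is behind door 2 (prior 1/3): only door 1 is available, probability 1; weight (1/3)·1 = 1/3.
If it is behind door 3 (prior 1/3): door 2 is available but not opened, probability 3/5; weight (1/3)·(3/5) = 1/5.
The weights sum to 8/15.
So P(the car behind door 2 | the host opened door 1) = (1/3) / (8/15) = 5/8.

5/8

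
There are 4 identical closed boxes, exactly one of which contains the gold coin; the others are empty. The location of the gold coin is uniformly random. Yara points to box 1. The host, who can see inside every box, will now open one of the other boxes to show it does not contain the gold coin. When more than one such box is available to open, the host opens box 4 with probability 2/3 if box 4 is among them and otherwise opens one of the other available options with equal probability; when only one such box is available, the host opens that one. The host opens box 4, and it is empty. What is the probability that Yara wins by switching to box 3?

Apply Bayes' rule, conditioning on where the gold coin actually is.
If it is in any of boxes 1, 2, and 3 (prior 1/4 each): box 4 is available, opened with probability 2/3; weight (1/4)·(2/3) = 1/6 each.
If it is in box 4 (prior 1/4): the host opened box 4, so this case is ruled out; weight (1/4)·0 = 0.
The weights sum to 1/2.
So P(the gold coin in box 3 | the host opened box 4) = (1/6) / (1/2) = 1/3.

1/3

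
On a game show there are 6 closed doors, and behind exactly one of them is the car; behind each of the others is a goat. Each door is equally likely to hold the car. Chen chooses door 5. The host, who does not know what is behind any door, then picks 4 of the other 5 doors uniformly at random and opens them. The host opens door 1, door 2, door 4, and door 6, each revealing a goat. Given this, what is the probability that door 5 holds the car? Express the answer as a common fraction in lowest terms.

1/2

Consider each possible location of the car in turn.
If it is behind any of doors 1, 2, 4, and 6 (prior 1/6 each): that door was opened and seen not to hold the prize — ruled out; weight (1/6)·0 = 0 each.
If it is behind either of doors 3 and 5 (prior 1/6 each): the host picks exactly this set with probability 1/5 regardless, and none is the prize; weight (1/6)·(1/5) = 1/30 each.
The weights sum to 1/15.
So P(the car behind door 5 | the host opened door 1, door 2, door 4, and door 6) = (1/30) / (1/15) = 1/2.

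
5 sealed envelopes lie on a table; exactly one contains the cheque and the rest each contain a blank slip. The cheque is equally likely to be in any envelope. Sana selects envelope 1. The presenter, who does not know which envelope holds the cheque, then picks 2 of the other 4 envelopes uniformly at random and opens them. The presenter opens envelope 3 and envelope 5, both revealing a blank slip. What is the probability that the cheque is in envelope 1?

1/3

Because the presenter chose which envelopes to open without knowing where the cheque is, the choice is independent of the prize location. Learning that none of the 2 opened envelopes holds the cheque simply rules out those 2 locations and leaves the remaining 3 envelopes still equally likely by symmetry.
So P(the cheque in envelope 1) = 1/3.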